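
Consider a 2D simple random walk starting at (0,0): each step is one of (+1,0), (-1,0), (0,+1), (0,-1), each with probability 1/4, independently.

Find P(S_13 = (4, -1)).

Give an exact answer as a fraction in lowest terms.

Answer: 920205/67108864

Derivation:
Let h be the number of horizontal steps (so 13-h are vertical). To end at (4,-1) need (h+4)/2 right-steps and ((13-h)-1)/2 up-steps.
Sum over h with 4 ≤ h ≤ 12, h ≡ 0 (mod 2), 13-h ≡ 1 (mod 2):
h=4: C(13,4)·C(4,4)·C(9,4) = 715·1·126 = 90090
h=6: C(13,6)·C(6,5)·C(7,3) = 1716·6·35 = 360360
h=8: C(13,8)·C(8,6)·C(5,2) = 1287·28·10 = 360360
h=10: C(13,10)·C(10,7)·C(3,1) = 286·120·3 = 102960
h=12: C(13,12)·C(12,8)·C(1,0) = 13·495·1 = 6435
Total favorable: 920205
Total paths: 4^13 = 67108864
P = 920205/67108864 = 920205/67108864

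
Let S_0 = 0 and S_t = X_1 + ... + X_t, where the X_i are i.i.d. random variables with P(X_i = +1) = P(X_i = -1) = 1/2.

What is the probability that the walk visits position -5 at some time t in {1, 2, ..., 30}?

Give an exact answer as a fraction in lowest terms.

Count via complement. Let g(t,s) = #length-t paths at position s with S_1..S_t all ≠ -5.
g(t,s) = g(t-1,s-1) + g(t-1,s+1) for s ≠ -5; g(t,-5) = 0.
t=0: g(0,0)=1
t=1: g(1,-1)=1 g(1,1)=1
t=2: g(2,-2)=1 g(2,0)=2 g(2,2)=1
t=3: g(3,-3)=1 g(3,-1)=3 g(3,1)=3 g(3,3)=1
t=4: g(4,-4)=1 g(4,-2)=4 g(4,0)=6 g(4,2)=4 g(4,4)=1
t=5: g(5,-3)=5 g(5,-1)=10 g(5,1)=10 g(5,3)=5 g(5,5)=1
t=6: g(6,-4)=5 g(6,-2)=15 g(6,0)=20 g(6,2)=15 g(6,4)=6 g(6,6)=1
t=7: g(7,-3)=20 g(7,-1)=35 g(7,1)=35 g(7,3)=21 g(7,5)=7 g(7,7)=1
t=8: g(8,-4)=20 g(8,-2)=55 g(8,0)=70 g(8,2)=56 g(8,4)=28 g(8,6)=8 g(8,8)=1
t=9: g(9,-3)=75 g(9,-1)=125 g(9,1)=126 g(9,3)=84 g(9,5)=36 g(9,7)=9 g(9,9)=1
t=10: g(10,-4)=75 g(10,-2)=200 g(10,0)=251 g(10,2)=210 g(10,4)=120 g(10,6)=45 g(10,8)=10 g(10,10)=1
t=11: g(11,-3)=275 g(11,-1)=451 g(11,1)=461 g(11,3)=330 g(11,5)=165 g(11,7)=55 g(11,9)=11 g(11,11)=1
t=12: g(12,-4)=275 g(12,-2)=726 g(12,0)=912 g(12,2)=791 g(12,4)=495 g(12,6)=220 g(12,8)=66 g(12,10)=12 g(12,12)=1
t=13: g(13,-3)=1001 g(13,-1)=1638 g(13,1)=1703 g(13,3)=1286 g(13,5)=715 g(13,7)=286 g(13,9)=78 g(13,11)=13 g(13,13)=1
t=14: g(14,-4)=1001 g(14,-2)=2639 g(14,0)=3341 g(14,2)=2989 g(14,4)=2001 g(14,6)=1001 g(14,8)=364 g(14,10)=91 g(14,12)=14 g(14,14)=1
t=15: g(15,-3)=3640 g(15,-1)=5980 g(15,1)=6330 g(15,3)=4990 g(15,5)=3002 g(15,7)=1365 g(15,9)=455 g(15,11)=105 g(15,13)=15 g(15,15)=1
t=16: g(16,-4)=3640 g(16,-2)=9620 g(16,0)=12310 g(16,2)=11320 g(16,4)=7992 g(16,6)=4367 g(16,8)=1820 g(16,10)=560 g(16,12)=120 g(16,14)=16 g(16,16)=1
t=17: g(17,-3)=13260 g(17,-1)=21930 g(17,1)=23630 g(17,3)=19312 g(17,5)=12359 g(17,7)=6187 g(17,9)=2380 g(17,11)=680 g(17,13)=136 g(17,15)=17 g(17,17)=1
t=18: g(18,-4)=13260 g(18,-2)=35190 g(18,0)=45560 g(18,2)=42942 g(18,4)=31671 g(18,6)=18546 g(18,8)=8567 g(18,10)=3060 g(18,12)=816 g(18,14)=153 g(18,16)=18 g(18,18)=1
t=19: g(19,-3)=48450 g(19,-1)=80750 g(19,1)=88502 g(19,3)=74613 g(19,5)=50217 g(19,7)=27113 g(19,9)=11627 g(19,11)=3876 g(19,13)=969 g(19,15)=171 g(19,17)=19 g(19,19)=1
t=20: g(20,-4)=48450 g(20,-2)=129200 g(20,0)=169252 g(20,2)=163115 g(20,4)=124830 g(20,6)=77330 g(20,8)=38740 g(20,10)=15503 g(20,12)=4845 g(20,14)=1140 g(20,16)=190 g(20,18)=20 g(20,20)=1
t=21: g(21,-3)=177650 g(21,-1)=298452 g(21,1)=332367 g(21,3)=287945 g(21,5)=202160 g(21,7)=116070 g(21,9)=54243 g(21,11)=20348 g(21,13)=5985 g(21,15)=1330 g(21,17)=210 g(21,19)=21 g(21,21)=1
t=22: g(22,-4)=177650 g(22,-2)=476102 g(22,0)=630819 g(22,2)=620312 g(22,4)=490105 g(22,6)=318230 g(22,8)=170313 g(22,10)=74591 g(22,12)=26333 g(22,14)=7315 g(22,16)=1540 g(22,18)=231 g(22,20)=22 g(22,22)=1
t=23: g(23,-3)=653752 g(23,-1)=1106921 g(23,1)=1251131 g(23,3)=1110417 g(23,5)=808335 g(23,7)=488543 g(23,9)=244904 g(23,11)=100924 g(23,13)=33648 g(23,15)=8855 g(23,17)=1771 g(23,19)=253 g(23,21)=23 g(23,23)=1
t=24: g(24,-4)=653752 g(24,-2)=1760673 g(24,0)=2358052 g(24,2)=2361548 g(24,4)=1918752 g(24,6)=1296878 g(24,8)=733447 g(24,10)=345828 g(24,12)=134572 g(24,14)=42503 g(24,16)=10626 g(24,18)=2024 g(24,20)=276 g(24,22)=24 g(24,24)=1
t=25: g(25,-3)=2414425 g(25,-1)=4118725 g(25,1)=4719600 g(25,3)=4280300 g(25,5)=3215630 g(25,7)=2030325 g(25,9)=1079275 g(25,11)=480400 g(25,13)=177075 g(25,15)=53129 g(25,17)=12650 g(25,19)=2300 g(25,21)=300 g(25,23)=25 g(25,25)=1
t=26: g(26,-4)=2414425 g(26,-2)=6533150 g(26,0)=8838325 g(26,2)=8999900 g(26,4)=7495930 g(26,6)=5245955 g(26,8)=3109600 g(26,10)=1559675 g(26,12)=657475 g(26,14)=230204 g(26,16)=65779 g(26,18)=14950 g(26,20)=2600 g(26,22)=325 g(26,24)=26 g(26,26)=1
t=27: g(27,-3)=8947575 g(27,-1)=15371475 g(27,1)=17838225 g(27,3)=16495830 g(27,5)=12741885 g(27,7)=8355555 g(27,9)=4669275 g(27,11)=2217150 g(27,13)=887679 g(27,15)=295983 g(27,17)=80729 g(27,19)=17550 g(27,21)=2925 g(27,23)=351 g(27,25)=27 g(27,27)=1
t=28: g(28,-4)=8947575 g(28,-2)=24319050 g(28,0)=33209700 g(28,2)=34334055 g(28,4)=29237715 g(28,6)=21097440 g(28,8)=13024830 g(28,10)=6886425 g(28,12)=3104829 g(28,14)=1183662 g(28,16)=376712 g(28,18)=98279 g(28,20)=20475 g(28,22)=3276 g(28,24)=378 g(28,26)=28 g(28,28)=1
t=29: g(29,-3)=33266625 g(29,-1)=57528750 g(29,1)=67543755 g(29,3)=63571770 g(29,5)=50335155 g(29,7)=34122270 g(29,9)=19911255 g(29,11)=9991254 g(29,13)=4288491 g(29,15)=1560374 g(29,17)=474991 g(29,19)=118754 g(29,21)=23751 g(29,23)=3654 g(29,25)=406 g(29,27)=29 g(29,29)=1
t=30: g(30,-4)=33266625 g(30,-2)=90795375 g(30,0)=125072505 g(30,2)=131115525 g(30,4)=113906925 g(30,6)=84457425 g(30,8)=54033525 g(30,10)=29902509 g(30,12)=14279745 g(30,14)=5848865 g(30,16)=2035365 g(30,18)=593745 g(30,20)=142505 g(30,22)=27405 g(30,24)=4060 g(30,26)=435 g(30,28)=30 g(30,30)=1
Paths never hitting -5: Σ_s g(30,s) = 685482570
Paths hitting -5: 2^30 - 685482570 = 388259254
P = 388259254/1073741824 = 194129627/536870912

Answer: 194129627/536870912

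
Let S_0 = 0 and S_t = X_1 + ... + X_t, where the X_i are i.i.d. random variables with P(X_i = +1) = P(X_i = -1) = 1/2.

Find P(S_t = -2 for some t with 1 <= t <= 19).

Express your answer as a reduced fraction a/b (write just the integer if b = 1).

Answer: 84883/131072

Derivation:
Count via complement. Let g(t,s) = #length-t paths at position s with S_1..S_t all ≠ -2.
g(t,s) = g(t-1,s-1) + g(t-1,s+1) for s ≠ -2; g(t,-2) = 0.
t=0: g(0,0)=1
t=1: g(1,-1)=1 g(1,1)=1
t=2: g(2,0)=2 g(2,2)=1
t=3: g(3,-1)=2 g(3,1)=3 g(3,3)=1
t=4: g(4,0)=5 g(4,2)=4 g(4,4)=1
t=5: g(5,-1)=5 g(5,1)=9 g(5,3)=5 g(5,5)=1
t=6: g(6,0)=14 g(6,2)=14 g(6,4)=6 g(6,6)=1
t=7: g(7,-1)=14 g(7,1)=28 g(7,3)=20 g(7,5)=7 g(7,7)=1
t=8: g(8,0)=42 g(8,2)=48 g(8,4)=27 g(8,6)=8 g(8,8)=1
t=9: g(9,-1)=42 g(9,1)=90 g(9,3)=75 g(9,5)=35 g(9,7)=9 g(9,9)=1
t=10: g(10,0)=132 g(10,2)=165 g(10,4)=110 g(10,6)=44 g(10,8)=10 g(10,10)=1
t=11: g(11,-1)=132 g(11,1)=297 g(11,3)=275 g(11,5)=154 g(11,7)=54 g(11,9)=11 g(11,11)=1
t=12: g(12,0)=429 g(12,2)=572 g(12,4)=429 g(12,6)=208 g(12,8)=65 g(12,10)=12 g(12,12)=1
t=13: g(13,-1)=429 g(13,1)=1001 g(13,3)=1001 g(13,5)=637 g(13,7)=273 g(13,9)=77 g(13,11)=13 g(13,13)=1
t=14: g(14,0)=1430 g(14,2)=2002 g(14,4)=1638 g(14,6)=910 g(14,8)=350 g(14,10)=90 g(14,12)=14 g(14,14)=1
t=15: g(15,-1)=1430 g(15,1)=3432 g(15,3)=3640 g(15,5)=2548 g(15,7)=1260 g(15,9)=440 g(15,11)=104 g(15,13)=15 g(15,15)=1
t=16: g(16,0)=4862 g(16,2)=7072 g(16,4)=6188 g(16,6)=3808 g(16,8)=1700 g(16,10)=544 g(16,12)=119 g(16,14)=16 g(16,16)=1
t=17: g(17,-1)=4862 g(17,1)=11934 g(17,3)=13260 g(17,5)=9996 g(17,7)=5508 g(17,9)=2244 g(17,11)=663 g(17,13)=135 g(17,15)=17 g(17,17)=1
t=18: g(18,0)=16796 g(18,2)=25194 g(18,4)=23256 g(18,6)=15504 g(18,8)=7752 g(18,10)=2907 g(18,12)=798 g(18,14)=152 g(18,16)=18 g(18,18)=1
t=19: g(19,-1)=16796 g(19,1)=41990 g(19,3)=48450 g(19,5)=38760 g(19,7)=23256 g(19,9)=10659 g(19,11)=3705 g(19,13)=950 g(19,15)=170 g(19,17)=19 g(19,19)=1
Paths never hitting -2: Σ_s g(19,s) = 184756
Paths hitting -2: 2^19 - 184756 = 339532
P = 339532/524288 = 84883/131072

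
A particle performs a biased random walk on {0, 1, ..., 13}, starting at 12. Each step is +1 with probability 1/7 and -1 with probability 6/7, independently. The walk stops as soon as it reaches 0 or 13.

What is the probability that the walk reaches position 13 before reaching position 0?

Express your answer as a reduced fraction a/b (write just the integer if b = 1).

Biased walk: p = 1/7, q = 6/7, r = q/p = 6
Gambler's ruin: P(hit 13 before 0 | start at 12) = (1 - r^a)/(1 - r^N)
r^12 = 2176782336; r^13 = 13060694016
P = (1 - 2176782336) / (1 - 13060694016) = -2176782335 / -13060694015 = 435356467/2612138803

Answer: 435356467/2612138803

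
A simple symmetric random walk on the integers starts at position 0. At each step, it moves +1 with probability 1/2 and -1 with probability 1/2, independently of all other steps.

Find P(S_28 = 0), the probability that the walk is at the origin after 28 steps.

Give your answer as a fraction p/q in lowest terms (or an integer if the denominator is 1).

To return to 0 after 28 steps: need exactly 14 steps of +1 and 14 of -1.
Favorable paths: C(28,14) = 40116600
Total paths: 2^28 = 268435456
P = 40116600/268435456 = 5014575/33554432

Answer: 5014575/33554432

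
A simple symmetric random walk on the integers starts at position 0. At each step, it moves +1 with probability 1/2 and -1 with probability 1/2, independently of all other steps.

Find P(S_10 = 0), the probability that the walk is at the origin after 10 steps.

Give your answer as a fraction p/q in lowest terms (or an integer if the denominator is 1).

Answer: 63/256

Derivation:
To return to 0 after 10 steps: need exactly 5 steps of +1 and 5 of -1.
Favorable paths: C(10,5) = 252
Total paths: 2^10 = 1024
P = 252/1024 = 63/256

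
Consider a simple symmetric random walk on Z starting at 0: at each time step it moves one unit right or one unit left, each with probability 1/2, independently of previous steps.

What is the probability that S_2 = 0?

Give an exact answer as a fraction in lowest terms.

To return to 0 after 2 steps: need exactly 1 step of +1 and 1 of -1.
Favorable paths: C(2,1) = 2
Total paths: 2^2 = 4
P = 2/4 = 1/2

Answer: 1/2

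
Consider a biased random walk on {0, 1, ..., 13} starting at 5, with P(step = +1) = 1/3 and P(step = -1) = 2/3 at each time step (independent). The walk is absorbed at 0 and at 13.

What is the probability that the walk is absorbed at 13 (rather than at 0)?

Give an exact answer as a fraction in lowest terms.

Biased walk: p = 1/3, q = 2/3, r = q/p = 2
Gambler's ruin: P(hit 13 before 0 | start at 5) = (1 - r^a)/(1 - r^N)
r^5 = 32; r^13 = 8192
P = (1 - 32) / (1 - 8192) = -31 / -8191 = 31/8191

Answer: 31/8191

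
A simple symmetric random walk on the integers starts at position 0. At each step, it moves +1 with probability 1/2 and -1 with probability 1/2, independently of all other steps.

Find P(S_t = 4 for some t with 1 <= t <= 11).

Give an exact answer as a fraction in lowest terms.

Answer: 29/128

Derivation:
Count via complement. Let g(t,s) = #length-t paths at position s with S_1..S_t all ≠ 4.
g(t,s) = g(t-1,s-1) + g(t-1,s+1) for s ≠ 4; g(t,4) = 0.
t=0: g(0,0)=1
t=1: g(1,-1)=1 g(1,1)=1
t=2: g(2,-2)=1 g(2,0)=2 g(2,2)=1
t=3: g(3,-3)=1 g(3,-1)=3 g(3,1)=3 g(3,3)=1
t=4: g(4,-4)=1 g(4,-2)=4 g(4,0)=6 g(4,2)=4
t=5: g(5,-5)=1 g(5,-3)=5 g(5,-1)=10 g(5,1)=10 g(5,3)=4
t=6: g(6,-6)=1 g(6,-4)=6 g(6,-2)=15 g(6,0)=20 g(6,2)=14
t=7: g(7,-7)=1 g(7,-5)=7 g(7,-3)=21 g(7,-1)=35 g(7,1)=34 g(7,3)=14
t=8: g(8,-8)=1 g(8,-6)=8 g(8,-4)=28 g(8,-2)=56 g(8,0)=69 g(8,2)=48
t=9: g(9,-9)=1 g(9,-7)=9 g(9,-5)=36 g(9,-3)=84 g(9,-1)=125 g(9,1)=117 g(9,3)=48
t=10: g(10,-10)=1 g(10,-8)=10 g(10,-6)=45 g(10,-4)=120 g(10,-2)=209 g(10,0)=242 g(10,2)=165
t=11: g(11,-11)=1 g(11,-9)=11 g(11,-7)=55 g(11,-5)=165 g(11,-3)=329 g(11,-1)=451 g(11,1)=407 g(11,3)=165
Paths never hitting 4: Σ_s g(11,s) = 1584
Paths hitting 4: 2^11 - 1584 = 464
P = 464/2048 = 29/128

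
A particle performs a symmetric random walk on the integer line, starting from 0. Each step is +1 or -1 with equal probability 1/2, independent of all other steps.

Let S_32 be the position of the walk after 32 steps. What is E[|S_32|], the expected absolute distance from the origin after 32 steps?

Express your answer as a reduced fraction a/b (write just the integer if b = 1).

S_32 takes values m ≡ 0 (mod 2) with |m| ≤ 32; P(S_32=m) = C(32,(32+m)/2)/2^32.
Total paths: 2^32 = 4294967296
Distribution: P(S=-32)=1/4294967296, P(S=-30)=32/4294967296, P(S=-28)=496/4294967296, P(S=-26)=4960/4294967296, P(S=-24)=35960/4294967296, P(S=-22)=201376/4294967296, P(S=-20)=906192/4294967296, P(S=-18)=3365856/4294967296, P(S=-16)=10518300/4294967296, P(S=-14)=28048800/4294967296, P(S=-12)=64512240/4294967296, P(S=-10)=129024480/4294967296, P(S=-8)=225792840/4294967296, P(S=-6)=347373600/4294967296, P(S=-4)=471435600/4294967296, P(S=-2)=565722720/4294967296, P(S=0)=601080390/4294967296, P(S=2)=565722720/4294967296, P(S=4)=471435600/4294967296, P(S=6)=347373600/4294967296, P(S=8)=225792840/4294967296, P(S=10)=129024480/4294967296, P(S=12)=64512240/4294967296, P(S=14)=28048800/4294967296, P(S=16)=10518300/4294967296, P(S=18)=3365856/4294967296, P(S=20)=906192/4294967296, P(S=22)=201376/4294967296, P(S=24)=35960/4294967296, P(S=26)=4960/4294967296, P(S=28)=496/4294967296, P(S=30)=32/4294967296, P(S=32)=1/4294967296
E[|S_32|] = Σ_m |m|·P(S_32=m) = 19234572480/4294967296 = 300540195/67108864

Answer: 300540195/67108864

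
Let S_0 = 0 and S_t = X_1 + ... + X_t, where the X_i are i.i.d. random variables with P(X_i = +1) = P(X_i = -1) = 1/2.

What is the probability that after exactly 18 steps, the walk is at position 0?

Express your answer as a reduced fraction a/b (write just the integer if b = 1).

To return to 0 after 18 steps: need exactly 9 steps of +1 and 9 of -1.
Favorable paths: C(18,9) = 48620
Total paths: 2^18 = 262144
P = 48620/262144 = 12155/65536

Answer: 12155/65536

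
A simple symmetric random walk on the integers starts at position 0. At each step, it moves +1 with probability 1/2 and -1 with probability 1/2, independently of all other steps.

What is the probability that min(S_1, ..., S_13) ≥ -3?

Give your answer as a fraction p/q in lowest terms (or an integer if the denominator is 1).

Let f(t,s) = #length-t paths at position s with S_1..S_t all ≥ -3.
f(t,s) = f(t-1,s-1) + f(t-1,s+1) for s ≥ -3; f(t,s) = 0 for s < -3.
t=0: f(0,0)=1
t=1: f(1,-1)=1 f(1,1)=1
t=2: f(2,-2)=1 f(2,0)=2 f(2,2)=1
t=3: f(3,-3)=1 f(3,-1)=3 f(3,1)=3 f(3,3)=1
t=4: f(4,-2)=4 f(4,0)=6 f(4,2)=4 f(4,4)=1
t=5: f(5,-3)=4 f(5,-1)=10 f(5,1)=10 f(5,3)=5 f(5,5)=1
t=6: f(6,-2)=14 f(6,0)=20 f(6,2)=15 f(6,4)=6 f(6,6)=1
t=7: f(7,-3)=14 f(7,-1)=34 f(7,1)=35 f(7,3)=21 f(7,5)=7 f(7,7)=1
t=8: f(8,-2)=48 f(8,0)=69 f(8,2)=56 f(8,4)=28 f(8,6)=8 f(8,8)=1
t=9: f(9,-3)=48 f(9,-1)=117 f(9,1)=125 f(9,3)=84 f(9,5)=36 f(9,7)=9 f(9,9)=1
t=10: f(10,-2)=165 f(10,0)=242 f(10,2)=209 f(10,4)=120 f(10,6)=45 f(10,8)=10 f(10,10)=1
t=11: f(11,-3)=165 f(11,-1)=407 f(11,1)=451 f(11,3)=329 f(11,5)=165 f(11,7)=55 f(11,9)=11 f(11,11)=1
t=12: f(12,-2)=572 f(12,0)=858 f(12,2)=780 f(12,4)=494 f(12,6)=220 f(12,8)=66 f(12,10)=12 f(12,12)=1
t=13: f(13,-3)=572 f(13,-1)=1430 f(13,1)=1638 f(13,3)=1274 f(13,5)=714 f(13,7)=286 f(13,9)=78 f(13,11)=13 f(13,13)=1
Σ_s f(13,s) = 6006
P = 6006/8192 = 3003/4096

Answer: 3003/4096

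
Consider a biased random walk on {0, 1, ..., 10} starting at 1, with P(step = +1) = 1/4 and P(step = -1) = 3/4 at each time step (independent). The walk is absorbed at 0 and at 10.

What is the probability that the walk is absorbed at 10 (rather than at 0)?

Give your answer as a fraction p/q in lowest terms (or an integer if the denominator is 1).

Biased walk: p = 1/4, q = 3/4, r = q/p = 3
Gambler's ruin: P(hit 10 before 0 | start at 1) = (1 - r^a)/(1 - r^N)
r^1 = 3; r^10 = 59049
P = (1 - 3) / (1 - 59049) = -2 / -59048 = 1/29524

Answer: 1/29524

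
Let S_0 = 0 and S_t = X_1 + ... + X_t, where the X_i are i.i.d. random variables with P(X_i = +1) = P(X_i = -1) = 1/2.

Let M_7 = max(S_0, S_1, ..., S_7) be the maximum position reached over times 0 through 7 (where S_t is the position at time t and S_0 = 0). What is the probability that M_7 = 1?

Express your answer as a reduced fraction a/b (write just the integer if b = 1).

Let M_7 = max(S_0,...,S_7). Use the reflection principle: for j ≥ 1, #{paths with M_7 ≥ j} = #{S_7 ≥ j} + #{S_7 ≥ j+1}.
By reflection, #{M_7 ≥ 1} = #{S_7 ≥ 1} + #{S_7 ≥ 2} = 64 + 29 = 93.
#{M_7 ≥ 2} = #{S_7 ≥ 2} + #{S_7 ≥ 3} = 29 + 29 = 58.
#{M_7 = 1} = 93 - 58 = 35.
P(M_7 = 1) = 35/128 = 35/128

Answer: 35/128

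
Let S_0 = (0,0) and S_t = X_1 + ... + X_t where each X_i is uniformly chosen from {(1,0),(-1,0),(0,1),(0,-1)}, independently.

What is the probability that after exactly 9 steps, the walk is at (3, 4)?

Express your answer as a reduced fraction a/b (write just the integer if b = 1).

Answer: 567/131072

Derivation:
Let h be the number of horizontal steps (so 9-h are vertical). To end at (3,4) need (h+3)/2 right-steps and ((9-h)+4)/2 up-steps.
Sum over h with 3 ≤ h ≤ 5, h ≡ 1 (mod 2), 9-h ≡ 0 (mod 2):
h=3: C(9,3)·C(3,3)·C(6,5) = 84·1·6 = 504
h=5: C(9,5)·C(5,4)·C(4,4) = 126·5·1 = 630
Total favorable: 1134
Total paths: 4^9 = 262144
P = 1134/262144 = 567/131072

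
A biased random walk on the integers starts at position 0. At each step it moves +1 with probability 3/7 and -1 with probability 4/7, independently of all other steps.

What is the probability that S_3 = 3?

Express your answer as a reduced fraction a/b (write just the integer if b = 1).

Answer: 27/343

Derivation:
To reach position 3 after 3 steps: need 3 steps of +1 and 0 steps of -1.
Number of such sequences: C(3,3) = 1
Each has probability (3/7)^3 · (4/7)^0 = 27/343
P = 1 · 27/343 = 27/343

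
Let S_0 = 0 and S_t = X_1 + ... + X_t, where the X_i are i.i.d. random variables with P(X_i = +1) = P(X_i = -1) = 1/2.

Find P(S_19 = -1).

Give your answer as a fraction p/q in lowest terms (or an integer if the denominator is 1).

Answer: 46189/262144

Derivation:
To reach position -1 after 19 steps: need 9 steps of +1 and 10 of -1.
Favorable paths: C(19,9) = 92378
Total paths: 2^19 = 524288
P = 92378/524288 = 46189/262144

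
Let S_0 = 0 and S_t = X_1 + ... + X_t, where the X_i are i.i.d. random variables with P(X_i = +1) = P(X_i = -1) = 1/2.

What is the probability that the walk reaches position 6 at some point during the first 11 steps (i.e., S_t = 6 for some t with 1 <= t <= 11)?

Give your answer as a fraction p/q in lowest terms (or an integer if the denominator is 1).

Count via complement. Let g(t,s) = #length-t paths at position s with S_1..S_t all ≠ 6.
g(t,s) = g(t-1,s-1) + g(t-1,s+1) for s ≠ 6; g(t,6) = 0.
t=0: g(0,0)=1
t=1: g(1,-1)=1 g(1,1)=1
t=2: g(2,-2)=1 g(2,0)=2 g(2,2)=1
t=3: g(3,-3)=1 g(3,-1)=3 g(3,1)=3 g(3,3)=1
t=4: g(4,-4)=1 g(4,-2)=4 g(4,0)=6 g(4,2)=4 g(4,4)=1
t=5: g(5,-5)=1 g(5,-3)=5 g(5,-1)=10 g(5,1)=10 g(5,3)=5 g(5,5)=1
t=6: g(6,-6)=1 g(6,-4)=6 g(6,-2)=15 g(6,0)=20 g(6,2)=15 g(6,4)=6
t=7: g(7,-7)=1 g(7,-5)=7 g(7,-3)=21 g(7,-1)=35 g(7,1)=35 g(7,3)=21 g(7,5)=6
t=8: g(8,-8)=1 g(8,-6)=8 g(8,-4)=28 g(8,-2)=56 g(8,0)=70 g(8,2)=56 g(8,4)=27
t=9: g(9,-9)=1 g(9,-7)=9 g(9,-5)=36 g(9,-3)=84 g(9,-1)=126 g(9,1)=126 g(9,3)=83 g(9,5)=27
t=10: g(10,-10)=1 g(10,-8)=10 g(10,-6)=45 g(10,-4)=120 g(10,-2)=210 g(10,0)=252 g(10,2)=209 g(10,4)=110
t=11: g(11,-11)=1 g(11,-9)=11 g(11,-7)=55 g(11,-5)=165 g(11,-3)=330 g(11,-1)=462 g(11,1)=461 g(11,3)=319 g(11,5)=110
Paths never hitting 6: Σ_s g(11,s) = 1914
Paths hitting 6: 2^11 - 1914 = 134
P = 134/2048 = 67/1024

Answer: 67/1024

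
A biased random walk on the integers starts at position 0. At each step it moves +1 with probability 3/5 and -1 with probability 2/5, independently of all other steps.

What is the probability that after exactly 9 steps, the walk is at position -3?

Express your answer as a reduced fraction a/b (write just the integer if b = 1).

Answer: 145152/1953125

Derivation:
To reach position -3 after 9 steps: need 3 steps of +1 and 6 steps of -1.
Number of such sequences: C(9,3) = 84
Each has probability (3/5)^3 · (2/5)^6 = 1728/1953125
P = 84 · 1728/1953125 = 145152/1953125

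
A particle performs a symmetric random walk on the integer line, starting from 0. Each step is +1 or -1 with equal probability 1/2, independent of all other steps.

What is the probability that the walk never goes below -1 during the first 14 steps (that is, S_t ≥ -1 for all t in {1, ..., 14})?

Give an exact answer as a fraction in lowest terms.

Let f(t,s) = #length-t paths at position s with S_1..S_t all ≥ -1.
f(t,s) = f(t-1,s-1) + f(t-1,s+1) for s ≥ -1; f(t,s) = 0 for s < -1.
t=0: f(0,0)=1
t=1: f(1,-1)=1 f(1,1)=1
t=2: f(2,0)=2 f(2,2)=1
t=3: f(3,-1)=2 f(3,1)=3 f(3,3)=1
t=4: f(4,0)=5 f(4,2)=4 f(4,4)=1
t=5: f(5,-1)=5 f(5,1)=9 f(5,3)=5 f(5,5)=1
t=6: f(6,0)=14 f(6,2)=14 f(6,4)=6 f(6,6)=1
t=7: f(7,-1)=14 f(7,1)=28 f(7,3)=20 f(7,5)=7 f(7,7)=1
t=8: f(8,0)=42 f(8,2)=48 f(8,4)=27 f(8,6)=8 f(8,8)=1
t=9: f(9,-1)=42 f(9,1)=90 f(9,3)=75 f(9,5)=35 f(9,7)=9 f(9,9)=1
t=10: f(10,0)=132 f(10,2)=165 f(10,4)=110 f(10,6)=44 f(10,8)=10 f(10,10)=1
t=11: f(11,-1)=132 f(11,1)=297 f(11,3)=275 f(11,5)=154 f(11,7)=54 f(11,9)=11 f(11,11)=1
t=12: f(12,0)=429 f(12,2)=572 f(12,4)=429 f(12,6)=208 f(12,8)=65 f(12,10)=12 f(12,12)=1
t=13: f(13,-1)=429 f(13,1)=1001 f(13,3)=1001 f(13,5)=637 f(13,7)=273 f(13,9)=77 f(13,11)=13 f(13,13)=1
t=14: f(14,0)=1430 f(14,2)=2002 f(14,4)=1638 f(14,6)=910 f(14,8)=350 f(14,10)=90 f(14,12)=14 f(14,14)=1
Σ_s f(14,s) = 6435
P = 6435/16384 = 6435/16384

Answer: 6435/16384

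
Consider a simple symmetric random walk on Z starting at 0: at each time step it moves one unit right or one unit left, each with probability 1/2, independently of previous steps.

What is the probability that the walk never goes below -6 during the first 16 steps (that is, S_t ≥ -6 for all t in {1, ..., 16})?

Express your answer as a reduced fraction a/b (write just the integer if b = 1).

Answer: 30251/32768

Derivation:
Let f(t,s) = #length-t paths at position s with S_1..S_t all ≥ -6.
f(t,s) = f(t-1,s-1) + f(t-1,s+1) for s ≥ -6; f(t,s) = 0 for s < -6.
t=0: f(0,0)=1
t=1: f(1,-1)=1 f(1,1)=1
t=2: f(2,-2)=1 f(2,0)=2 f(2,2)=1
t=3: f(3,-3)=1 f(3,-1)=3 f(3,1)=3 f(3,3)=1
t=4: f(4,-4)=1 f(4,-2)=4 f(4,0)=6 f(4,2)=4 f(4,4)=1
t=5: f(5,-5)=1 f(5,-3)=5 f(5,-1)=10 f(5,1)=10 f(5,3)=5 f(5,5)=1
t=6: f(6,-6)=1 f(6,-4)=6 f(6,-2)=15 f(6,0)=20 f(6,2)=15 f(6,4)=6 f(6,6)=1
t=7: f(7,-5)=7 f(7,-3)=21 f(7,-1)=35 f(7,1)=35 f(7,3)=21 f(7,5)=7 f(7,7)=1
t=8: f(8,-6)=7 f(8,-4)=28 f(8,-2)=56 f(8,0)=70 f(8,2)=56 f(8,4)=28 f(8,6)=8 f(8,8)=1
t=9: f(9,-5)=35 f(9,-3)=84 f(9,-1)=126 f(9,1)=126 f(9,3)=84 f(9,5)=36 f(9,7)=9 f(9,9)=1
t=10: f(10,-6)=35 f(10,-4)=119 f(10,-2)=210 f(10,0)=252 f(10,2)=210 f(10,4)=120 f(10,6)=45 f(10,8)=10 f(10,10)=1
t=11: f(11,-5)=154 f(11,-3)=329 f(11,-1)=462 f(11,1)=462 f(11,3)=330 f(11,5)=165 f(11,7)=55 f(11,9)=11 f(11,11)=1
t=12: f(12,-6)=154 f(12,-4)=483 f(12,-2)=791 f(12,0)=924 f(12,2)=792 f(12,4)=495 f(12,6)=220 f(12,8)=66 f(12,10)=12 f(12,12)=1
t=13: f(13,-5)=637 f(13,-3)=1274 f(13,-1)=1715 f(13,1)=1716 f(13,3)=1287 f(13,5)=715 f(13,7)=286 f(13,9)=78 f(13,11)=13 f(13,13)=1
t=14: f(14,-6)=637 f(14,-4)=1911 f(14,-2)=2989 f(14,0)=3431 f(14,2)=3003 f(14,4)=2002 f(14,6)=1001 f(14,8)=364 f(14,10)=91 f(14,12)=14 f(14,14)=1
t=15: f(15,-5)=2548 f(15,-3)=4900 f(15,-1)=6420 f(15,1)=6434 f(15,3)=5005 f(15,5)=3003 f(15,7)=1365 f(15,9)=455 f(15,11)=105 f(15,13)=15 f(15,15)=1
t=16: f(16,-6)=2548 f(16,-4)=7448 f(16,-2)=11320 f(16,0)=12854 f(16,2)=11439 f(16,4)=8008 f(16,6)=4368 f(16,8)=1820 f(16,10)=560 f(16,12)=120 f(16,14)=16 f(16,16)=1
Σ_s f(16,s) = 60502
P = 60502/65536 = 30251/32768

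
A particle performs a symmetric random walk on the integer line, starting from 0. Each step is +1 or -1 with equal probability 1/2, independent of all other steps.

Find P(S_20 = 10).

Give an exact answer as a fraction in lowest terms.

To reach position 10 after 20 steps: need 15 steps of +1 and 5 of -1.
Favorable paths: C(20,15) = 15504
Total paths: 2^20 = 1048576
P = 15504/1048576 = 969/65536

Answer: 969/65536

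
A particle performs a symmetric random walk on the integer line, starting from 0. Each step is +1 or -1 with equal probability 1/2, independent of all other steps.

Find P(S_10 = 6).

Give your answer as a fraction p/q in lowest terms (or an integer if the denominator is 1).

Answer: 45/1024

Derivation:
To reach position 6 after 10 steps: need 8 steps of +1 and 2 of -1.
Favorable paths: C(10,8) = 45
Total paths: 2^10 = 1024
P = 45/1024 = 45/1024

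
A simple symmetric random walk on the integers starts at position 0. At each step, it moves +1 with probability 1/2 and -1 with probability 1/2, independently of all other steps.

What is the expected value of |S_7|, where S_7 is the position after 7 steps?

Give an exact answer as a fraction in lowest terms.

S_7 takes values m ≡ 1 (mod 2) with |m| ≤ 7; P(S_7=m) = C(7,(7+m)/2)/2^7.
Total paths: 2^7 = 128
Distribution: P(S=-7)=1/128, P(S=-5)=7/128, P(S=-3)=21/128, P(S=-1)=35/128, P(S=1)=35/128, P(S=3)=21/128, P(S=5)=7/128, P(S=7)=1/128
E[|S_7|] = Σ_m |m|·P(S_7=m) = 280/128 = 35/16

Answer: 35/16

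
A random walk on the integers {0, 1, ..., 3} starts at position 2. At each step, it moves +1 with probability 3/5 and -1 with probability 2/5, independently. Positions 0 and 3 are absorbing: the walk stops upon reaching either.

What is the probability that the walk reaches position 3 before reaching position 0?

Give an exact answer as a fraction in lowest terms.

Answer: 15/19

Derivation:
Biased walk: p = 3/5, q = 2/5, r = q/p = 2/3
Gambler's ruin: P(hit 3 before 0 | start at 2) = (1 - r^a)/(1 - r^N)
r^2 = 4/9; r^3 = 8/27
P = (1 - 4/9) / (1 - 8/27) = 5/9 / 19/27 = 15/19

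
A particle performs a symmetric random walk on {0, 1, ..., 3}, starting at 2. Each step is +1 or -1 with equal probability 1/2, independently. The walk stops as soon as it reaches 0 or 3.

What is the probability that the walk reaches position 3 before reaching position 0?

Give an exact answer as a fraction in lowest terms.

Answer: 2/3

Derivation:
Symmetric walk (p = 1/2): the harmonic-function argument gives P(hit 3 before 0 | start at 2) = a/N.
P = 2/3 = 2/3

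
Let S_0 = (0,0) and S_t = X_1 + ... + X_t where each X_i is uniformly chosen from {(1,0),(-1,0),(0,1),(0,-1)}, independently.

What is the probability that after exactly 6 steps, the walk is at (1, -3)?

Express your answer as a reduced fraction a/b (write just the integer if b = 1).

Let h be the number of horizontal steps (so 6-h are vertical). To end at (1,-3) need (h+1)/2 right-steps and ((6-h)-3)/2 up-steps.
Sum over h with 1 ≤ h ≤ 3, h ≡ 1 (mod 2), 6-h ≡ 1 (mod 2):
h=1: C(6,1)·C(1,1)·C(5,1) = 6·1·5 = 30
h=3: C(6,3)·C(3,2)·C(3,0) = 20·3·1 = 60
Total favorable: 90
Total paths: 4^6 = 4096
P = 90/4096 = 45/2048

Answer: 45/2048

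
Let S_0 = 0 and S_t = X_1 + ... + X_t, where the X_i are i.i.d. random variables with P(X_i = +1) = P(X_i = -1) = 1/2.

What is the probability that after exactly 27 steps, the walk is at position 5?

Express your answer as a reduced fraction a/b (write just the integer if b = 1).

Answer: 13037895/134217728

Derivation:
To reach position 5 after 27 steps: need 16 steps of +1 and 11 of -1.
Favorable paths: C(27,16) = 13037895
Total paths: 2^27 = 134217728
P = 13037895/134217728 = 13037895/134217728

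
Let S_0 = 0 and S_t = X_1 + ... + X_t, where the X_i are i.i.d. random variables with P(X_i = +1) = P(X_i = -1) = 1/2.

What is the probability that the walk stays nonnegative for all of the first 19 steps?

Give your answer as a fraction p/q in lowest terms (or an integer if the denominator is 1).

Let f(t,s) = #length-t paths at position s with S_1..S_t all ≥ 0.
f(t,s) = f(t-1,s-1) + f(t-1,s+1) for s ≥ 0; f(t,s) = 0 for s < 0.
t=0: f(0,0)=1
t=1: f(1,1)=1
t=2: f(2,0)=1 f(2,2)=1
t=3: f(3,1)=2 f(3,3)=1
t=4: f(4,0)=2 f(4,2)=3 f(4,4)=1
t=5: f(5,1)=5 f(5,3)=4 f(5,5)=1
t=6: f(6,0)=5 f(6,2)=9 f(6,4)=5 f(6,6)=1
t=7: f(7,1)=14 f(7,3)=14 f(7,5)=6 f(7,7)=1
t=8: f(8,0)=14 f(8,2)=28 f(8,4)=20 f(8,6)=7 f(8,8)=1
t=9: f(9,1)=42 f(9,3)=48 f(9,5)=27 f(9,7)=8 f(9,9)=1
t=10: f(10,0)=42 f(10,2)=90 f(10,4)=75 f(10,6)=35 f(10,8)=9 f(10,10)=1
t=11: f(11,1)=132 f(11,3)=165 f(11,5)=110 f(11,7)=44 f(11,9)=10 f(11,11)=1
t=12: f(12,0)=132 f(12,2)=297 f(12,4)=275 f(12,6)=154 f(12,8)=54 f(12,10)=11 f(12,12)=1
t=13: f(13,1)=429 f(13,3)=572 f(13,5)=429 f(13,7)=208 f(13,9)=65 f(13,11)=12 f(13,13)=1
t=14: f(14,0)=429 f(14,2)=1001 f(14,4)=1001 f(14,6)=637 f(14,8)=273 f(14,10)=77 f(14,12)=13 f(14,14)=1
t=15: f(15,1)=1430 f(15,3)=2002 f(15,5)=1638 f(15,7)=910 f(15,9)=350 f(15,11)=90 f(15,13)=14 f(15,15)=1
t=16: f(16,0)=1430 f(16,2)=3432 f(16,4)=3640 f(16,6)=2548 f(16,8)=1260 f(16,10)=440 f(16,12)=104 f(16,14)=15 f(16,16)=1
t=17: f(17,1)=4862 f(17,3)=7072 f(17,5)=6188 f(17,7)=3808 f(17,9)=1700 f(17,11)=544 f(17,13)=119 f(17,15)=16 f(17,17)=1
t=18: f(18,0)=4862 f(18,2)=11934 f(18,4)=13260 f(18,6)=9996 f(18,8)=5508 f(18,10)=2244 f(18,12)=663 f(18,14)=135 f(18,16)=17 f(18,18)=1
t=19: f(19,1)=16796 f(19,3)=25194 f(19,5)=23256 f(19,7)=15504 f(19,9)=7752 f(19,11)=2907 f(19,13)=798 f(19,15)=152 f(19,17)=18 f(19,19)=1
Σ_s f(19,s) = 92378
P = 92378/524288 = 46189/262144

Answer: 46189/262144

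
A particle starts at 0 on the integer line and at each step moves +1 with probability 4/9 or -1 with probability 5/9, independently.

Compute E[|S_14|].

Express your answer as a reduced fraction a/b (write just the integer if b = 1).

Answer: 24271992280298/7625597484987

Derivation:
S_14 takes values m ≡ 0 (mod 2) with |m| ≤ 14; P(S_14=m) = C(14,(14+m)/2) · (4/9)^((14+m)/2) · (5/9)^((14-m)/2).
Distribution: P(S=-14)=6103515625/22876792454961, P(S=-12)=68359375000/22876792454961, P(S=-10)=355468750000/22876792454961, P(S=-8)=1137500000000/22876792454961, P(S=-6)=2502500000000/22876792454961, P(S=-4)=4004000000000/22876792454961, P(S=-2)=1601600000000/7625597484987, P(S=0)=1464320000000/7625597484987, P(S=2)=1025024000000/7625597484987, P(S=4)=1640038400000/22876792454961, P(S=6)=656015360000/22876792454961, P(S=8)=190840832000/22876792454961, P(S=10)=38168166400/22876792454961, P(S=12)=4697620480/22876792454961, P(S=14)=268435456/22876792454961
E[|S_14|] = Σ_m |m|·P(S_14=m) = 24271992280298/7625597484987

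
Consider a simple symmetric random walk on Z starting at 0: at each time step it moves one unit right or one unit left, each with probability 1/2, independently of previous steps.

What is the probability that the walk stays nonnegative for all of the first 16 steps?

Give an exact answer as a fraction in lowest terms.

Answer: 6435/32768

Derivation:
Let f(t,s) = #length-t paths at position s with S_1..S_t all ≥ 0.
f(t,s) = f(t-1,s-1) + f(t-1,s+1) for s ≥ 0; f(t,s) = 0 for s < 0.
t=0: f(0,0)=1
t=1: f(1,1)=1
t=2: f(2,0)=1 f(2,2)=1
t=3: f(3,1)=2 f(3,3)=1
t=4: f(4,0)=2 f(4,2)=3 f(4,4)=1
t=5: f(5,1)=5 f(5,3)=4 f(5,5)=1
t=6: f(6,0)=5 f(6,2)=9 f(6,4)=5 f(6,6)=1
t=7: f(7,1)=14 f(7,3)=14 f(7,5)=6 f(7,7)=1
t=8: f(8,0)=14 f(8,2)=28 f(8,4)=20 f(8,6)=7 f(8,8)=1
t=9: f(9,1)=42 f(9,3)=48 f(9,5)=27 f(9,7)=8 f(9,9)=1
t=10: f(10,0)=42 f(10,2)=90 f(10,4)=75 f(10,6)=35 f(10,8)=9 f(10,10)=1
t=11: f(11,1)=132 f(11,3)=165 f(11,5)=110 f(11,7)=44 f(11,9)=10 f(11,11)=1
t=12: f(12,0)=132 f(12,2)=297 f(12,4)=275 f(12,6)=154 f(12,8)=54 f(12,10)=11 f(12,12)=1
t=13: f(13,1)=429 f(13,3)=572 f(13,5)=429 f(13,7)=208 f(13,9)=65 f(13,11)=12 f(13,13)=1
t=14: f(14,0)=429 f(14,2)=1001 f(14,4)=1001 f(14,6)=637 f(14,8)=273 f(14,10)=77 f(14,12)=13 f(14,14)=1
t=15: f(15,1)=1430 f(15,3)=2002 f(15,5)=1638 f(15,7)=910 f(15,9)=350 f(15,11)=90 f(15,13)=14 f(15,15)=1
t=16: f(16,0)=1430 f(16,2)=3432 f(16,4)=3640 f(16,6)=2548 f(16,8)=1260 f(16,10)=440 f(16,12)=104 f(16,14)=15 f(16,16)=1
Σ_s f(16,s) = 12870
P = 12870/65536 = 6435/32768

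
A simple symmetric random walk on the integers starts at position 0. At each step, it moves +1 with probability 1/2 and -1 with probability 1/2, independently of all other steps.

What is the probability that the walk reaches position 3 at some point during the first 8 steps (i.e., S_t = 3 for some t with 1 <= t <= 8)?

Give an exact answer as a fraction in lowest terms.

Answer: 37/128

Derivation:
Count via complement. Let g(t,s) = #length-t paths at position s with S_1..S_t all ≠ 3.
g(t,s) = g(t-1,s-1) + g(t-1,s+1) for s ≠ 3; g(t,3) = 0.
t=0: g(0,0)=1
t=1: g(1,-1)=1 g(1,1)=1
t=2: g(2,-2)=1 g(2,0)=2 g(2,2)=1
t=3: g(3,-3)=1 g(3,-1)=3 g(3,1)=3
t=4: g(4,-4)=1 g(4,-2)=4 g(4,0)=6 g(4,2)=3
t=5: g(5,-5)=1 g(5,-3)=5 g(5,-1)=10 g(5,1)=9
t=6: g(6,-6)=1 g(6,-4)=6 g(6,-2)=15 g(6,0)=19 g(6,2)=9
t=7: g(7,-7)=1 g(7,-5)=7 g(7,-3)=21 g(7,-1)=34 g(7,1)=28
t=8: g(8,-8)=1 g(8,-6)=8 g(8,-4)=28 g(8,-2)=55 g(8,0)=62 g(8,2)=28
Paths never hitting 3: Σ_s g(8,s) = 182
Paths hitting 3: 2^8 - 182 = 74
P = 74/256 = 37/128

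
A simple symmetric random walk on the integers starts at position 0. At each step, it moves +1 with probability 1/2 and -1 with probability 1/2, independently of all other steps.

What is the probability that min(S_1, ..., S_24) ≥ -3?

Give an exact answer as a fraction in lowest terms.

Let f(t,s) = #length-t paths at position s with S_1..S_t all ≥ -3.
f(t,s) = f(t-1,s-1) + f(t-1,s+1) for s ≥ -3; f(t,s) = 0 for s < -3.
t=0: f(0,0)=1
t=1: f(1,-1)=1 f(1,1)=1
t=2: f(2,-2)=1 f(2,0)=2 f(2,2)=1
t=3: f(3,-3)=1 f(3,-1)=3 f(3,1)=3 f(3,3)=1
t=4: f(4,-2)=4 f(4,0)=6 f(4,2)=4 f(4,4)=1
t=5: f(5,-3)=4 f(5,-1)=10 f(5,1)=10 f(5,3)=5 f(5,5)=1
t=6: f(6,-2)=14 f(6,0)=20 f(6,2)=15 f(6,4)=6 f(6,6)=1
t=7: f(7,-3)=14 f(7,-1)=34 f(7,1)=35 f(7,3)=21 f(7,5)=7 f(7,7)=1
t=8: f(8,-2)=48 f(8,0)=69 f(8,2)=56 f(8,4)=28 f(8,6)=8 f(8,8)=1
t=9: f(9,-3)=48 f(9,-1)=117 f(9,1)=125 f(9,3)=84 f(9,5)=36 f(9,7)=9 f(9,9)=1
t=10: f(10,-2)=165 f(10,0)=242 f(10,2)=209 f(10,4)=120 f(10,6)=45 f(10,8)=10 f(10,10)=1
t=11: f(11,-3)=165 f(11,-1)=407 f(11,1)=451 f(11,3)=329 f(11,5)=165 f(11,7)=55 f(11,9)=11 f(11,11)=1
t=12: f(12,-2)=572 f(12,0)=858 f(12,2)=780 f(12,4)=494 f(12,6)=220 f(12,8)=66 f(12,10)=12 f(12,12)=1
t=13: f(13,-3)=572 f(13,-1)=1430 f(13,1)=1638 f(13,3)=1274 f(13,5)=714 f(13,7)=286 f(13,9)=78 f(13,11)=13 f(13,13)=1
t=14: f(14,-2)=2002 f(14,0)=3068 f(14,2)=2912 f(14,4)=1988 f(14,6)=1000 f(14,8)=364 f(14,10)=91 f(14,12)=14 f(14,14)=1
t=15: f(15,-3)=2002 f(15,-1)=5070 f(15,1)=5980 f(15,3)=4900 f(15,5)=2988 f(15,7)=1364 f(15,9)=455 f(15,11)=105 f(15,13)=15 f(15,15)=1
t=16: f(16,-2)=7072 f(16,0)=11050 f(16,2)=10880 f(16,4)=7888 f(16,6)=4352 f(16,8)=1819 f(16,10)=560 f(16,12)=120 f(16,14)=16 f(16,16)=1
t=17: f(17,-3)=7072 f(17,-1)=18122 f(17,1)=21930 f(17,3)=18768 f(17,5)=12240 f(17,7)=6171 f(17,9)=2379 f(17,11)=680 f(17,13)=136 f(17,15)=17 f(17,17)=1
t=18: f(18,-2)=25194 f(18,0)=40052 f(18,2)=40698 f(18,4)=31008 f(18,6)=18411 f(18,8)=8550 f(18,10)=3059 f(18,12)=816 f(18,14)=153 f(18,16)=18 f(18,18)=1
t=19: f(19,-3)=25194 f(19,-1)=65246 f(19,1)=80750 f(19,3)=71706 f(19,5)=49419 f(19,7)=26961 f(19,9)=11609 f(19,11)=3875 f(19,13)=969 f(19,15)=171 f(19,17)=19 f(19,19)=1
t=20: f(20,-2)=90440 f(20,0)=145996 f(20,2)=152456 f(20,4)=121125 f(20,6)=76380 f(20,8)=38570 f(20,10)=15484 f(20,12)=4844 f(20,14)=1140 f(20,16)=190 f(20,18)=20 f(20,20)=1
t=21: f(21,-3)=90440 f(21,-1)=236436 f(21,1)=298452 f(21,3)=273581 f(21,5)=197505 f(21,7)=114950 f(21,9)=54054 f(21,11)=20328 f(21,13)=5984 f(21,15)=1330 f(21,17)=210 f(21,19)=21 f(21,21)=1
t=22: f(22,-2)=326876 f(22,0)=534888 f(22,2)=572033 f(22,4)=471086 f(22,6)=312455 f(22,8)=169004 f(22,10)=74382 f(22,12)=26312 f(22,14)=7314 f(22,16)=1540 f(22,18)=231 f(22,20)=22 f(22,22)=1
t=23: f(23,-3)=326876 f(23,-1)=861764 f(23,1)=1106921 f(23,3)=1043119 f(23,5)=783541 f(23,7)=481459 f(23,9)=243386 f(23,11)=100694 f(23,13)=33626 f(23,15)=8854 f(23,17)=1771 f(23,19)=253 f(23,21)=23 f(23,23)=1
t=24: f(24,-2)=1188640 f(24,0)=1968685 f(24,2)=2150040 f(24,4)=1826660 f(24,6)=1265000 f(24,8)=724845 f(24,10)=344080 f(24,12)=134320 f(24,14)=42480 f(24,16)=10625 f(24,18)=2024 f(24,20)=276 f(24,22)=24 f(24,24)=1
Σ_s f(24,s) = 9657700
P = 9657700/16777216 = 2414425/4194304

Answer: 2414425/4194304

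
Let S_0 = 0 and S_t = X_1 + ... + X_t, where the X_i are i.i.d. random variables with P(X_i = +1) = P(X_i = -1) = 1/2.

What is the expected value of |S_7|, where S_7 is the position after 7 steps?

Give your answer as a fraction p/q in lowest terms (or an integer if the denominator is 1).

S_7 takes values m ≡ 1 (mod 2) with |m| ≤ 7; P(S_7=m) = C(7,(7+m)/2)/2^7.
Total paths: 2^7 = 128
Distribution: P(S=-7)=1/128, P(S=-5)=7/128, P(S=-3)=21/128, P(S=-1)=35/128, P(S=1)=35/128, P(S=3)=21/128, P(S=5)=7/128, P(S=7)=1/128
E[|S_7|] = Σ_m |m|·P(S_7=m) = 280/128 = 35/16

Answer: 35/16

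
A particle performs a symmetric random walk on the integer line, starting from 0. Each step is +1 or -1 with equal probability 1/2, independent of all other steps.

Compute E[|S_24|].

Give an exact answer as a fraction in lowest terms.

S_24 takes values m ≡ 0 (mod 2) with |m| ≤ 24; P(S_24=m) = C(24,(24+m)/2)/2^24.
Total paths: 2^24 = 16777216
Distribution: P(S=-24)=1/16777216, P(S=-22)=24/16777216, P(S=-20)=276/16777216, P(S=-18)=2024/16777216, P(S=-16)=10626/16777216, P(S=-14)=42504/16777216, P(S=-12)=134596/16777216, P(S=-10)=346104/16777216, P(S=-8)=735471/16777216, P(S=-6)=1307504/16777216, P(S=-4)=1961256/16777216, P(S=-2)=2496144/16777216, P(S=0)=2704156/16777216, P(S=2)=2496144/16777216, P(S=4)=1961256/16777216, P(S=6)=1307504/16777216, P(S=8)=735471/16777216, P(S=10)=346104/16777216, P(S=12)=134596/16777216, P(S=14)=42504/16777216, P(S=16)=10626/16777216, P(S=18)=2024/16777216, P(S=20)=276/16777216, P(S=22)=24/16777216, P(S=24)=1/16777216
E[|S_24|] = Σ_m |m|·P(S_24=m) = 64899744/16777216 = 2028117/524288

Answer: 2028117/524288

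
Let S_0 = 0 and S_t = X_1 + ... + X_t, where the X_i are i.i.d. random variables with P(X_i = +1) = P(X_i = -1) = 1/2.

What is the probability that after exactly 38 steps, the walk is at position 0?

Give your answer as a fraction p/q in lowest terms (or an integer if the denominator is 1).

Answer: 4418157975/34359738368

Derivation:
To return to 0 after 38 steps: need exactly 19 steps of +1 and 19 of -1.
Favorable paths: C(38,19) = 35345263800
Total paths: 2^38 = 274877906944
P = 35345263800/274877906944 = 4418157975/34359738368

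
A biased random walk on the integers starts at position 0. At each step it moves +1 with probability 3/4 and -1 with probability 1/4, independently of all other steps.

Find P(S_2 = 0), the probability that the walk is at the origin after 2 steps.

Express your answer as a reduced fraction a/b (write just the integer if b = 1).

To be at 0 after 2 steps: need exactly 1 step of +1 and 1 of -1.
Number of such sequences: C(2,1) = 2
Each has probability (3/4)^1 · (1/4)^1 = 3/16
P = 2 · 3/16 = 3/8

Answer: 3/8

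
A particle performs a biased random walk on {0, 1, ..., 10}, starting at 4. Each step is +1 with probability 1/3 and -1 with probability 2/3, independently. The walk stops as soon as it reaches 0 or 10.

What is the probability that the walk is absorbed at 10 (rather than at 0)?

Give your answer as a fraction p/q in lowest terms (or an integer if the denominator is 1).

Answer: 5/341

Derivation:
Biased walk: p = 1/3, q = 2/3, r = q/p = 2
Gambler's ruin: P(hit 10 before 0 | start at 4) = (1 - r^a)/(1 - r^N)
r^4 = 16; r^10 = 1024
P = (1 - 16) / (1 - 1024) = -15 / -1023 = 5/341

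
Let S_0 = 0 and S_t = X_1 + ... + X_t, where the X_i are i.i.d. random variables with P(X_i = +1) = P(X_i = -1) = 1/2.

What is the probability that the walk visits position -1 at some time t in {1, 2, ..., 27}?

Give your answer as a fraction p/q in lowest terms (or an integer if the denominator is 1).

Count via complement. Let g(t,s) = #length-t paths at position s with S_1..S_t all ≠ -1.
g(t,s) = g(t-1,s-1) + g(t-1,s+1) for s ≠ -1; g(t,-1) = 0.
t=0: g(0,0)=1
t=1: g(1,1)=1
t=2: g(2,0)=1 g(2,2)=1
t=3: g(3,1)=2 g(3,3)=1
t=4: g(4,0)=2 g(4,2)=3 g(4,4)=1
t=5: g(5,1)=5 g(5,3)=4 g(5,5)=1
t=6: g(6,0)=5 g(6,2)=9 g(6,4)=5 g(6,6)=1
t=7: g(7,1)=14 g(7,3)=14 g(7,5)=6 g(7,7)=1
t=8: g(8,0)=14 g(8,2)=28 g(8,4)=20 g(8,6)=7 g(8,8)=1
t=9: g(9,1)=42 g(9,3)=48 g(9,5)=27 g(9,7)=8 g(9,9)=1
t=10: g(10,0)=42 g(10,2)=90 g(10,4)=75 g(10,6)=35 g(10,8)=9 g(10,10)=1
t=11: g(11,1)=132 g(11,3)=165 g(11,5)=110 g(11,7)=44 g(11,9)=10 g(11,11)=1
t=12: g(12,0)=132 g(12,2)=297 g(12,4)=275 g(12,6)=154 g(12,8)=54 g(12,10)=11 g(12,12)=1
t=13: g(13,1)=429 g(13,3)=572 g(13,5)=429 g(13,7)=208 g(13,9)=65 g(13,11)=12 g(13,13)=1
t=14: g(14,0)=429 g(14,2)=1001 g(14,4)=1001 g(14,6)=637 g(14,8)=273 g(14,10)=77 g(14,12)=13 g(14,14)=1
t=15: g(15,1)=1430 g(15,3)=2002 g(15,5)=1638 g(15,7)=910 g(15,9)=350 g(15,11)=90 g(15,13)=14 g(15,15)=1
t=16: g(16,0)=1430 g(16,2)=3432 g(16,4)=3640 g(16,6)=2548 g(16,8)=1260 g(16,10)=440 g(16,12)=104 g(16,14)=15 g(16,16)=1
t=17: g(17,1)=4862 g(17,3)=7072 g(17,5)=6188 g(17,7)=3808 g(17,9)=1700 g(17,11)=544 g(17,13)=119 g(17,15)=16 g(17,17)=1
t=18: g(18,0)=4862 g(18,2)=11934 g(18,4)=13260 g(18,6)=9996 g(18,8)=5508 g(18,10)=2244 g(18,12)=663 g(18,14)=135 g(18,16)=17 g(18,18)=1
t=19: g(19,1)=16796 g(19,3)=25194 g(19,5)=23256 g(19,7)=15504 g(19,9)=7752 g(19,11)=2907 g(19,13)=798 g(19,15)=152 g(19,17)=18 g(19,19)=1
t=20: g(20,0)=16796 g(20,2)=41990 g(20,4)=48450 g(20,6)=38760 g(20,8)=23256 g(20,10)=10659 g(20,12)=3705 g(20,14)=950 g(20,16)=170 g(20,18)=19 g(20,20)=1
t=21: g(21,1)=58786 g(21,3)=90440 g(21,5)=87210 g(21,7)=62016 g(21,9)=33915 g(21,11)=14364 g(21,13)=4655 g(21,15)=1120 g(21,17)=189 g(21,19)=20 g(21,21)=1
t=22: g(22,0)=58786 g(22,2)=149226 g(22,4)=177650 g(22,6)=149226 g(22,8)=95931 g(22,10)=48279 g(22,12)=19019 g(22,14)=5775 g(22,16)=1309 g(22,18)=209 g(22,20)=21 g(22,22)=1
t=23: g(23,1)=208012 g(23,3)=326876 g(23,5)=326876 g(23,7)=245157 g(23,9)=144210 g(23,11)=67298 g(23,13)=24794 g(23,15)=7084 g(23,17)=1518 g(23,19)=230 g(23,21)=22 g(23,23)=1
t=24: g(24,0)=208012 g(24,2)=534888 g(24,4)=653752 g(24,6)=572033 g(24,8)=389367 g(24,10)=211508 g(24,12)=92092 g(24,14)=31878 g(24,16)=8602 g(24,18)=1748 g(24,20)=252 g(24,22)=23 g(24,24)=1
t=25: g(25,1)=742900 g(25,3)=1188640 g(25,5)=1225785 g(25,7)=961400 g(25,9)=600875 g(25,11)=303600 g(25,13)=123970 g(25,15)=40480 g(25,17)=10350 g(25,19)=2000 g(25,21)=275 g(25,23)=24 g(25,25)=1
t=26: g(26,0)=742900 g(26,2)=1931540 g(26,4)=2414425 g(26,6)=2187185 g(26,8)=1562275 g(26,10)=904475 g(26,12)=427570 g(26,14)=164450 g(26,16)=50830 g(26,18)=12350 g(26,20)=2275 g(26,22)=299 g(26,24)=25 g(26,26)=1
t=27: g(27,1)=2674440 g(27,3)=4345965 g(27,5)=4601610 g(27,7)=3749460 g(27,9)=2466750 g(27,11)=1332045 g(27,13)=592020 g(27,15)=215280 g(27,17)=63180 g(27,19)=14625 g(27,21)=2574 g(27,23)=324 g(27,25)=26 g(27,27)=1
Paths never hitting -1: Σ_s g(27,s) = 20058300
Paths hitting -1: 2^27 - 20058300 = 114159428
P = 114159428/134217728 = 28539857/33554432

Answer: 28539857/33554432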